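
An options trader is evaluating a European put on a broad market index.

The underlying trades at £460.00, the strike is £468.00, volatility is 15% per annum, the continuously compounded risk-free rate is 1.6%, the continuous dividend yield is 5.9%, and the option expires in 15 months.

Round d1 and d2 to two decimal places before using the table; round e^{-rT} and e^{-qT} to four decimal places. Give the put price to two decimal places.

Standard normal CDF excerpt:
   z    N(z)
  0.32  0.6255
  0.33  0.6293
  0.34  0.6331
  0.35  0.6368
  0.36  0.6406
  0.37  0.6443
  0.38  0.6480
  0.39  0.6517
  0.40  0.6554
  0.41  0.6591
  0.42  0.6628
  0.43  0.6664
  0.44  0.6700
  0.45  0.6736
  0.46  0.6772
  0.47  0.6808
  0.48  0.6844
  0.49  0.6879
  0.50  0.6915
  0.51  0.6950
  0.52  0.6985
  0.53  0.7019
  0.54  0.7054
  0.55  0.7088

σ√T = 0.15 × 1.1180 = 0.1677
d₁ = [ln(460/468) + (0.016 − 0.059 + 0.15²/2)·1.25] / 0.1677 = [-0.0172 − 0.0397] / 0.1677 = -0.3395 → -0.34
d₂ = d₁ − σ√T = -0.3395 − 0.1677 = -0.5072 → -0.51
e^(−qT) = e^(−0.059·1.25) = 0.9289;  e^(−rT) = e^(−0.016·1.25) = 0.9802
N(−d₂) = N(0.51) = 0.6950;  N(−d₁) = N(0.34) = 0.6331
P = 468·0.9802·0.6950 − 460·0.9289·0.6331 = 318.8199 − 270.5198 = 48.3000

£48.30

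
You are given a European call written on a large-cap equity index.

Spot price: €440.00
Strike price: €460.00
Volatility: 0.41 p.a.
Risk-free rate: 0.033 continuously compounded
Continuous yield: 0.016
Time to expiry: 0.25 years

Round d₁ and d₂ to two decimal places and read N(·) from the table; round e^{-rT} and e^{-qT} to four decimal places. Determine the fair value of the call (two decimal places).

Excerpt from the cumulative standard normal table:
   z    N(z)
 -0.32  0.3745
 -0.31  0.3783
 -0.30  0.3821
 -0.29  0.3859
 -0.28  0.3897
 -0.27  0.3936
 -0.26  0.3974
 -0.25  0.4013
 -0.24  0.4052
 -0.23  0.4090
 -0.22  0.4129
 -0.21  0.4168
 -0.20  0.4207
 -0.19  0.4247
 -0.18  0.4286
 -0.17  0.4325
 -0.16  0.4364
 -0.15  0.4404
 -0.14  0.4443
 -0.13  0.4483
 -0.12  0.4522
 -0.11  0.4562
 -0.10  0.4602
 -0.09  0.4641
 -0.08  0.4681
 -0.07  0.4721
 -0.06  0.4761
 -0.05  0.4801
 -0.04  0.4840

σ√T = 0.41·√0.25 = 0.2050
ln(S/K) + (r − q + σ²/2)T = ln(440/460) + (0.033 − 0.016 + 0.41²/2)·0.25 = -0.0445 + 0.0253 = -0.0192
d₁ = -0.0192 / 0.2050 = -0.0936 → -0.09
d₂ = d₁ − σ√T = -0.0936 − 0.2050 = -0.2986 → -0.30
exp(−qT) = exp(−0.016·0.25) = 0.9960;  exp(−rT) = exp(−0.033·0.25) = 0.9918
N(d₁) = N(-0.09) = 0.4641;  N(d₂) = N(-0.30) = 0.3821
C = 440·0.9960·0.4641 − 460·0.9918·0.3821 = 203.3872 − 174.3247 = 29.0625

€29.06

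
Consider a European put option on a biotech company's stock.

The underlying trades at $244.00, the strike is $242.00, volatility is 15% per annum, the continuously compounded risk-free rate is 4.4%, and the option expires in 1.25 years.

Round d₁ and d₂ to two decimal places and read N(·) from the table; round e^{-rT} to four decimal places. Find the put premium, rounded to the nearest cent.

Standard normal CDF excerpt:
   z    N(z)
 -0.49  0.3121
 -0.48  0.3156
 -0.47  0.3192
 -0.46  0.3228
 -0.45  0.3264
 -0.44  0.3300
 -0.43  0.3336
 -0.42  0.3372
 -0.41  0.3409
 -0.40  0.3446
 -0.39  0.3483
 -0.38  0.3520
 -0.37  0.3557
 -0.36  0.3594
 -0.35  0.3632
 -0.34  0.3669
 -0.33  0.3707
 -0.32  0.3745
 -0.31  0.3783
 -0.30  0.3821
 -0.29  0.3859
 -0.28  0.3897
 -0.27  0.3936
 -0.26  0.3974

T = 1.25;  σ√T = 0.1677
d₁ = [ln(244/242) + (0.044 + ½·0.15²)·1.25] / (σ√T) = (0.0082 + 0.0691) / 0.1677 = 0.4609 ⇒ 0.46
d₂ = 0.4609 − 0.1677 = 0.2932 ⇒ 0.29
e^(−rT) = e^(−0.044·1.25) = 0.9465
N(−d₂) = N(-0.29) = 0.3859;  N(−d₁) = N(-0.46) = 0.3228
P = 242·0.9465·0.3859 − 244·0.3228 = 88.3916 − 78.7632 = 9.6284

$9.63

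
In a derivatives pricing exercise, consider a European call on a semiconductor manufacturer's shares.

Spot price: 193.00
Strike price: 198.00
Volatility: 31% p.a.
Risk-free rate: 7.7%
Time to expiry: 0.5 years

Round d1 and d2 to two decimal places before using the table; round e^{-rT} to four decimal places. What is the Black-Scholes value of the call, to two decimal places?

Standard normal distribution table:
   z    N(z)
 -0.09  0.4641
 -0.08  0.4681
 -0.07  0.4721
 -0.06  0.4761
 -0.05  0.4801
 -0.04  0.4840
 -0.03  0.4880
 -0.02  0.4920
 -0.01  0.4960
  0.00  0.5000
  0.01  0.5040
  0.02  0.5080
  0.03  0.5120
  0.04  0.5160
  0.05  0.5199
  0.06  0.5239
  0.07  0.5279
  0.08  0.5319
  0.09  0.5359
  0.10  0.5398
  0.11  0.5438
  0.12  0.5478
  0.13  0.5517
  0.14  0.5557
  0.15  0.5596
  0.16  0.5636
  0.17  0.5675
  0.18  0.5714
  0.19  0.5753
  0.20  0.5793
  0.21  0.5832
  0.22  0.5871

18.06

σ√T = 0.31·√0.5 = 0.2192
d₁ = [ln(193/198) + (0.077 + 0.31²/2)·0.5] / 0.2192 = [-0.0256 + 0.0625] / 0.2192 = 0.1686 ≈ 0.17
d₂ = d₁ − σ√T = 0.1686 − 0.2192 = -0.0506 ≈ -0.05
exp(−rT) = exp(−0.077·0.5) = 0.9622
N(d₁) = N(0.17) = 0.5675;  N(d₂) = N(-0.05) = 0.4801
C = 193·0.5675 − 198·0.9622·0.4801 = 109.5275 − 91.4665 = 18.0610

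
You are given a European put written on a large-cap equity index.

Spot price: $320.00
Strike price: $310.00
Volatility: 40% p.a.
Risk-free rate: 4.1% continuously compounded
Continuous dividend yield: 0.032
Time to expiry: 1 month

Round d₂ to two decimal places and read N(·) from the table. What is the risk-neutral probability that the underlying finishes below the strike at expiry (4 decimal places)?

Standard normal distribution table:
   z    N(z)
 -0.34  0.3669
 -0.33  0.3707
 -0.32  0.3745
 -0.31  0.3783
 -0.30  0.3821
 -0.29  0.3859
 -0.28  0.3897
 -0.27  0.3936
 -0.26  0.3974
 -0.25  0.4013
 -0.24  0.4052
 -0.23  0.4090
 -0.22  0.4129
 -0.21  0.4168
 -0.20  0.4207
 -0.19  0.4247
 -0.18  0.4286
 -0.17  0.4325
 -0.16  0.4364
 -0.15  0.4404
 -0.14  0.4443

T = 0.08333;  σ√T = 0.1155
d₁ = [ln(320/310) + (0.041 − 0.032 + 0.4²/2)·0.08333] / 0.1155 = [0.0317 + 0.0074] / 0.1155 = 0.3392 ⇒ 0.34
d₂ = d₁ − σ√T = 0.3392 − 0.1155 = 0.2237 ⇒ 0.22
Risk-neutral Pr[S_T < K] = N(−d₂) = N(-0.22) = 0.4129

0.4129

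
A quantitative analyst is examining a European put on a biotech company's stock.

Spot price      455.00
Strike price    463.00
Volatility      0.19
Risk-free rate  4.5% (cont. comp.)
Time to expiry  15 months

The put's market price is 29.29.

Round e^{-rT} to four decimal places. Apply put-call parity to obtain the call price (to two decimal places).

exp(−rT) = exp(−0.045·1.25) = 0.9453
Put-call parity: C − P = S − K·e^(−rT) = 455 − 463·0.9453 = 455 − 437.6739 = 17.3261
C = P + (C − P) = 29.29 + (17.3261) = 46.6161

46.62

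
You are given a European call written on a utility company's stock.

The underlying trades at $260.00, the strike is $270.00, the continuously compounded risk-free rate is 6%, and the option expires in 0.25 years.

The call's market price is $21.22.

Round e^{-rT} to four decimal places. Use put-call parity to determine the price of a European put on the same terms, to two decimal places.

e^(−rT) = e^(−0.06·0.25) = 0.9851
Put-call parity: C − P = S − K·e^(−rT) = 260 − 270·0.9851 = 260 − 265.9770 = -5.9770
P = C − (C − P) = 21.22 − (-5.9770) = 27.1970

$27.20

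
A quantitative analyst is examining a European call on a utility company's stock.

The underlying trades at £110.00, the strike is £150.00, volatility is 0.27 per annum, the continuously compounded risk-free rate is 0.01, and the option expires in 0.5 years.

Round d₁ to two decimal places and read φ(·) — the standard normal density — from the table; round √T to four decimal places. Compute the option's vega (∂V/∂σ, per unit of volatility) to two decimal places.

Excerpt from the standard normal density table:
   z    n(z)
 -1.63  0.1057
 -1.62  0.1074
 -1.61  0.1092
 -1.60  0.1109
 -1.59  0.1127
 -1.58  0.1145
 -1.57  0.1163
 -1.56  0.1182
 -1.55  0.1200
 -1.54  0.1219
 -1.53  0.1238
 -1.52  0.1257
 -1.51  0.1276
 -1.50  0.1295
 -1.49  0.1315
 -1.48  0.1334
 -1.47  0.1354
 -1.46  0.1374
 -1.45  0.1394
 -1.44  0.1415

σ√T = 0.27 × 0.7071 = 0.1909
d₁ = [ln(110/150) + (0.01 + ½·0.27²)·0.5] / (σ√T) = (-0.3102 + 0.0232) / 0.1909 = -1.5029 ⇒ -1.50
√T = √0.5 = 0.7071
φ(d₁) = φ(-1.50) = 0.1295
vega = S·φ(d₁)·√T = 110·0.1295·0.7071 = 10.0726

10.07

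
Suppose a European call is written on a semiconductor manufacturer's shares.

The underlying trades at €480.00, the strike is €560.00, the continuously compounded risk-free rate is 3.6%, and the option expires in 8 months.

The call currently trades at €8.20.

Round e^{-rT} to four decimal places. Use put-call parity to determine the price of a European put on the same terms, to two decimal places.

€74.93

exp(−rT) = exp(−0.036·0.6667) = 0.9763
Put-call parity: C − P = S − K·e^(−rT) = 480 − 560·0.9763 = 480 − 546.7280 = -66.7280
P = C − (C − P) = 8.20 − (-66.7280) = 74.9280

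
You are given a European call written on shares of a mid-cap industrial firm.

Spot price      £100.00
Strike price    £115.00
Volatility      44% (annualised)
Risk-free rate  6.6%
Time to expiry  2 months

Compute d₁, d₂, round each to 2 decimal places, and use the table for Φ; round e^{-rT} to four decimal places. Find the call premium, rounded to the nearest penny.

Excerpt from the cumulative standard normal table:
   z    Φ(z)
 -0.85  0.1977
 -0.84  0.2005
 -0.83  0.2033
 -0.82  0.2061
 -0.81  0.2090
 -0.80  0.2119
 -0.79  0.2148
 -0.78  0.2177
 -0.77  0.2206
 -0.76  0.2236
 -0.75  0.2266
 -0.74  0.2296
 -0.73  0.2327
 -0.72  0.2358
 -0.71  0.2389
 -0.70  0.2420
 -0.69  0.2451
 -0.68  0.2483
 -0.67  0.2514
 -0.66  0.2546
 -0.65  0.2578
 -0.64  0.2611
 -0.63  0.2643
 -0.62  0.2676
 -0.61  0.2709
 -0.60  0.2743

£2.66

σ√T = 0.44·√0.1667 = 0.1796
d₁ = [ln(100/115) + (0.066 + ½·0.44²)·0.1667] / (σ√T) = (-0.1398 + 0.0271) / 0.1796 = -0.6270 → -0.63
d₂ = -0.6270 − 0.1796 = -0.8066 → -0.81
e^(−rT) = e^(−0.066·0.1667) = 0.9891
N(d₁) = N(-0.63) = 0.2643;  N(d₂) = N(-0.81) = 0.2090
C = 100·0.2643 − 115·0.9891·0.2090 = 26.4300 − 23.7730 = 2.6570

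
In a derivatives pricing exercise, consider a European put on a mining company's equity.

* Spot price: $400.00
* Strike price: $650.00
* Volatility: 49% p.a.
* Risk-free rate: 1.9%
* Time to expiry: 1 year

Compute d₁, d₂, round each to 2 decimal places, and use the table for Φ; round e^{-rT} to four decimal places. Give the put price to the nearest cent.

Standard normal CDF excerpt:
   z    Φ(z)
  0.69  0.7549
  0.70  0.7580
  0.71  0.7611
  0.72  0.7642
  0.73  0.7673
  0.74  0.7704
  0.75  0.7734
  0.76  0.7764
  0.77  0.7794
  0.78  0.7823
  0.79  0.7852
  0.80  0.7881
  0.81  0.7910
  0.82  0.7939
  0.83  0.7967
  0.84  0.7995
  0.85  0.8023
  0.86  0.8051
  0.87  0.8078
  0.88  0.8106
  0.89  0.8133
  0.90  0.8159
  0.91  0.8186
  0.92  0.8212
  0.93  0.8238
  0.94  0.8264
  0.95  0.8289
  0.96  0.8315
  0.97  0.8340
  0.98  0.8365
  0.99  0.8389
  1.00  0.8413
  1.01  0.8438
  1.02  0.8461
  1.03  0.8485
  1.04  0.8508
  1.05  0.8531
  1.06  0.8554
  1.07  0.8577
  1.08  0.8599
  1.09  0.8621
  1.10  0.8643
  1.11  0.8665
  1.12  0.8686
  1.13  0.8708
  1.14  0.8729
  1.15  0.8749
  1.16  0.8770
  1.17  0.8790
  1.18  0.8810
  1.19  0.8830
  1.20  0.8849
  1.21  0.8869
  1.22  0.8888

$259.93

σ√T = 0.49·√1 = 0.4900
d₁ = [ln(400/650) + (0.019 + 0.49²/2)·1] / 0.4900 = [-0.4855 + 0.1390] / 0.4900 = -0.7071 ≈ -0.71
d₂ = d₁ − σ√T = -0.7071 − 0.4900 = -1.1971 ≈ -1.20
e^(−rT) = e^(−0.019·1) = 0.9812
P = 650·0.9812·N(1.20) − 400·N(0.71) = 650·0.9812·0.8849 − 400·0.7611 = 564.3715 − 304.4400 = 259.9315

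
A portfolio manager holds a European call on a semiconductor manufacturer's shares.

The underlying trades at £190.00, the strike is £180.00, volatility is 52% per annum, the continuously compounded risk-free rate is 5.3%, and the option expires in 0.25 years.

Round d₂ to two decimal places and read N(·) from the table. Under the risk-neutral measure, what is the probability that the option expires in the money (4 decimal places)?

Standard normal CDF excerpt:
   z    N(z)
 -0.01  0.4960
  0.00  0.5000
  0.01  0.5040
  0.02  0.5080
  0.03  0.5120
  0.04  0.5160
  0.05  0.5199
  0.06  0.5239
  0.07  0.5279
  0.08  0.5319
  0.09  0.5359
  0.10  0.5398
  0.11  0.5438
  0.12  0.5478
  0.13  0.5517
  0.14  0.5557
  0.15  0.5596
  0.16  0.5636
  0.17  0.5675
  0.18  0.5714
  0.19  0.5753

0.5517

σ√T = 0.52 × 0.5000 = 0.2600
d₁ = [ln(190/180) + (0.053 + ½·0.52²)·0.25] / (σ√T) = (0.0541 + 0.0471) / 0.2600 = 0.3889 ≈ 0.39
d₂ = 0.3889 − 0.2600 = 0.1289 ≈ 0.13
Risk-neutral Pr[S_T > K] = N(d₂) = N(0.13) = 0.5517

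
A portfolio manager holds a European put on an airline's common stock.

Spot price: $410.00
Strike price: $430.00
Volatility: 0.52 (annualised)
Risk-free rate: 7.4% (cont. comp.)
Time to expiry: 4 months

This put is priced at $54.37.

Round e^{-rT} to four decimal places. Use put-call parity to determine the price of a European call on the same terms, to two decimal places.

$44.86

exp(−rT) = exp(−0.074·0.3333) = 0.9756
Put-call parity: C − P = S − K·e^(−rT) = 410 − 430·0.9756 = 410 − 419.5080 = -9.5080
C = P + (C − P) = 54.37 + (-9.5080) = 44.8620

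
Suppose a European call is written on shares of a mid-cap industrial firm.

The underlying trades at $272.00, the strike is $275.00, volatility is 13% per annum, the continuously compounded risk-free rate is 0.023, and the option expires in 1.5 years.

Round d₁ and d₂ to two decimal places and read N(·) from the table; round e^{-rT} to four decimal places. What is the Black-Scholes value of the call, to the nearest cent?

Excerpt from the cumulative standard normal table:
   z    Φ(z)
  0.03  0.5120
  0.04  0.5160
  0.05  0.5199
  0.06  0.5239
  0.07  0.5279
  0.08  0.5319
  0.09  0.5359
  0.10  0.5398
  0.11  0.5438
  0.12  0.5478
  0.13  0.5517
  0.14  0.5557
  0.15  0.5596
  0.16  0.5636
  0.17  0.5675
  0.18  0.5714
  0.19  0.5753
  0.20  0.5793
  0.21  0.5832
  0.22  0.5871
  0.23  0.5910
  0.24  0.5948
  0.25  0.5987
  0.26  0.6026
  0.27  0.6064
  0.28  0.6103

σ√T = 0.13·√1.5 = 0.1592
d₁ = [ln(272/275) + (0.023 + 0.13²/2)·1.5] / 0.1592 = [-0.0110 + 0.0472] / 0.1592 = 0.2274 → 0.23
d₂ = d₁ − σ√T = 0.2274 − 0.1592 = 0.0682 → 0.07
e^(−rT) = e^(−0.023·1.5) = 0.9661
N(d₁) = N(0.23) = 0.5910;  N(d₂) = N(0.07) = 0.5279
C = 272·0.5910 − 275·0.9661·0.5279 = 160.7520 − 140.2512 = 20.5008

$20.50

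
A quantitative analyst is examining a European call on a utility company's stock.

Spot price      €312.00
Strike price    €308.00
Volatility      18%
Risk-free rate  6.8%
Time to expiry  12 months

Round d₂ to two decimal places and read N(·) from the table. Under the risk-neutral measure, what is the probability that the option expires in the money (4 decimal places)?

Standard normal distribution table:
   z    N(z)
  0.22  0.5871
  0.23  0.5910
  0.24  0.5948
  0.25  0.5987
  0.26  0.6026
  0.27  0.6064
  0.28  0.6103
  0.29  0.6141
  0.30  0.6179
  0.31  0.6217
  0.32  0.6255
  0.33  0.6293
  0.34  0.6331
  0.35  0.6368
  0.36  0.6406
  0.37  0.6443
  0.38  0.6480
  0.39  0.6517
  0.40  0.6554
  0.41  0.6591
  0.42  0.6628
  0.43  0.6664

σ√T = 0.18·√1 = 0.1800
ln(S/K) + (r + σ²/2)T = ln(312/308) + (0.068 + 0.18²/2)·1 = 0.0129 + 0.0842 = 0.0971
d₁ = 0.0971 / 0.1800 = 0.5395 ⇒ 0.54
d₂ = d₁ − σ√T = 0.5395 − 0.1800 = 0.3595 ⇒ 0.36
Pr(exercise) under Q = N(d₂) = 0.6406

0.6406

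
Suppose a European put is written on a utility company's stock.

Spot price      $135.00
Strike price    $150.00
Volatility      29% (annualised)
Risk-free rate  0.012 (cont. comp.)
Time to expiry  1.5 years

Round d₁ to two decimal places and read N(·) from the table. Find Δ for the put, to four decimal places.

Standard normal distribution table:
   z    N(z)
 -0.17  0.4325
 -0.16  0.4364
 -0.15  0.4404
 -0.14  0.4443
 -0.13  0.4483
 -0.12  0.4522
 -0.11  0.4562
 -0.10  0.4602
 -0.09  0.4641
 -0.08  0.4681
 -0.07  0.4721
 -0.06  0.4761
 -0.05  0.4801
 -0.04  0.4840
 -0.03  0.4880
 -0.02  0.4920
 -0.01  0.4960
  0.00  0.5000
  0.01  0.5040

-0.5279

T = 1.5;  σ√T = 0.3552
d₁ = [ln(135/150) + (0.012 + ½·0.29²)·1.5] / (σ√T) = (-0.1054 + 0.0811) / 0.3552 = -0.0684 which rounds to -0.07
N(d₁) = N(-0.07) = 0.4721
Δ_put = N(d₁) − 1 = 0.4721 − 1 = -0.5279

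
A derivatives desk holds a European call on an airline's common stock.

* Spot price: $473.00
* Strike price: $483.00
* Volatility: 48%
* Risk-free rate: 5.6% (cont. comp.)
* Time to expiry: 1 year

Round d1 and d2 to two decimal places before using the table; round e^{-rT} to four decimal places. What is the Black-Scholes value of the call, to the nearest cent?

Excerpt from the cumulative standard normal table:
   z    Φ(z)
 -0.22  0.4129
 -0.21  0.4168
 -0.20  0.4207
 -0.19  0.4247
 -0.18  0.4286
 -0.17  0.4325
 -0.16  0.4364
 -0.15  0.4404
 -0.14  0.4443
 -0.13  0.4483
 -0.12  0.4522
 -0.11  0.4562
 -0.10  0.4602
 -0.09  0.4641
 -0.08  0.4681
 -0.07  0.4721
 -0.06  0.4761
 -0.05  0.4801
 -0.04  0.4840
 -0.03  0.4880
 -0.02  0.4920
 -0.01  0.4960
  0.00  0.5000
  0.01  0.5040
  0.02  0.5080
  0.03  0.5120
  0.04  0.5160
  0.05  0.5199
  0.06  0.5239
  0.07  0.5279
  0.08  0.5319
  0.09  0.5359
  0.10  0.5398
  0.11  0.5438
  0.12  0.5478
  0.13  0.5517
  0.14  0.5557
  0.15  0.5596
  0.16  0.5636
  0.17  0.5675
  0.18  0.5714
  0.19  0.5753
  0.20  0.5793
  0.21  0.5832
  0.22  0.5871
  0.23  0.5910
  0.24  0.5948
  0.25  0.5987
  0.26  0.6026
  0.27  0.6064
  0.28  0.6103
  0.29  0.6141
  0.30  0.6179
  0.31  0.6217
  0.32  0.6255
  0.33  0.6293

T = 1;  σ√T = 0.4800
d₁ = [ln(473/483) + (0.056 + 0.48²/2)·1] / 0.4800 = [-0.0209 + 0.1712] / 0.4800 = 0.3131 ⇒ 0.31
d₂ = d₁ − σ√T = 0.3131 − 0.4800 = -0.1669 ⇒ -0.17
exp(−rT) = exp(−0.056·1) = 0.9455
N(d₁) = N(0.31) = 0.6217;  N(d₂) = N(-0.17) = 0.4325
C = 473·0.6217 − 483·0.9455·0.4325 = 294.0641 − 197.5126 = 96.5515

$96.55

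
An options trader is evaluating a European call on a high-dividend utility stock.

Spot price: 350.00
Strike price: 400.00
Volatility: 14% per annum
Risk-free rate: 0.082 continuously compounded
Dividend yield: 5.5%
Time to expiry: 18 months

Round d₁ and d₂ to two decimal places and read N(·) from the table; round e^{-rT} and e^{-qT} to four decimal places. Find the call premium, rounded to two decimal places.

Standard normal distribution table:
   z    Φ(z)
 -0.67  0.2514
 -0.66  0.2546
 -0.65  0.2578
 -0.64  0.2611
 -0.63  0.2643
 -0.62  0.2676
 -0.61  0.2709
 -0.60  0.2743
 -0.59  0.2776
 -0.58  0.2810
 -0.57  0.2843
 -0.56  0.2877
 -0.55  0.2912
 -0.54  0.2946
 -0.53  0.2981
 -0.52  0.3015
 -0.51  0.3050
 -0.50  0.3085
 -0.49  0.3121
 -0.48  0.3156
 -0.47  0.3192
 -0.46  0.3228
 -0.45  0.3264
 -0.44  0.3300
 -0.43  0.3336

10.54

T = 1.5;  σ√T = 0.1715
ln(S/K) + (r − q + σ²/2)T = ln(350/400) + (0.082 − 0.055 + 0.14²/2)·1.5 = -0.1335 + 0.0552 = -0.0783
d₁ = -0.0783 / 0.1715 = -0.4568 ⇒ -0.46
d₂ = d₁ − σ√T = -0.4568 − 0.1715 = -0.6283 ⇒ -0.63
e^(−qT) = e^(−0.055·1.5) = 0.9208;  e^(−rT) = e^(−0.082·1.5) = 0.8843
C = 350·0.9208·N(-0.46) − 400·0.8843·N(-0.63) = 350·0.9208·0.3228 − 400·0.8843·0.2643 = 104.0320 − 93.4882 = 10.5438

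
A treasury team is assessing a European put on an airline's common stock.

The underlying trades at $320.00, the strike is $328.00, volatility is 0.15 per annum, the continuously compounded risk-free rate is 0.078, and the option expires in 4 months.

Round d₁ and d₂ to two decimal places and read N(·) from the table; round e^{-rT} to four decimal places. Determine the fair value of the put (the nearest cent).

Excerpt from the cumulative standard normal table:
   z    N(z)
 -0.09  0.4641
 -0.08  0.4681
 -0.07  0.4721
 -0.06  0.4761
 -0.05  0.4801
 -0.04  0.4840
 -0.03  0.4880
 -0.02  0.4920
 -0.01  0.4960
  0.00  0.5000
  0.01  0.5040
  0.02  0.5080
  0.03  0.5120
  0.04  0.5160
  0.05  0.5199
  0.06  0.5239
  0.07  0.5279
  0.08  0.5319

$11.27

σ√T = 0.15·√0.3333 = 0.0866
d₁ = [ln(320/328) + (0.078 + 0.15²/2)·0.3333] / 0.0866 = [-0.0247 + 0.0297] / 0.0866 = 0.0584 which rounds to 0.06
d₂ = d₁ − σ√T = 0.0584 − 0.0866 = -0.0282 which rounds to -0.03
exp(−rT) = exp(−0.078·0.3333) = 0.9743
N(−d₂) = N(0.03) = 0.5120;  N(−d₁) = N(-0.06) = 0.4761
P = 328·0.9743·0.5120 − 320·0.4761 = 163.6200 − 152.3520 = 11.2680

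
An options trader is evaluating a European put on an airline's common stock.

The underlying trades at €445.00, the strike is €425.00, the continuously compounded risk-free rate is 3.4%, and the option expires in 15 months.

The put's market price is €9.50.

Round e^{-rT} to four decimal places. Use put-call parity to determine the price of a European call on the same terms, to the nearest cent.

€47.18

e^(−rT) = e^(−0.034·1.25) = 0.9584
Put-call parity: C − P = S − K·e^(−rT) = 445 − 425·0.9584 = 445 − 407.3200 = 37.6800
C = P + (C − P) = 9.50 + (37.6800) = 47.1800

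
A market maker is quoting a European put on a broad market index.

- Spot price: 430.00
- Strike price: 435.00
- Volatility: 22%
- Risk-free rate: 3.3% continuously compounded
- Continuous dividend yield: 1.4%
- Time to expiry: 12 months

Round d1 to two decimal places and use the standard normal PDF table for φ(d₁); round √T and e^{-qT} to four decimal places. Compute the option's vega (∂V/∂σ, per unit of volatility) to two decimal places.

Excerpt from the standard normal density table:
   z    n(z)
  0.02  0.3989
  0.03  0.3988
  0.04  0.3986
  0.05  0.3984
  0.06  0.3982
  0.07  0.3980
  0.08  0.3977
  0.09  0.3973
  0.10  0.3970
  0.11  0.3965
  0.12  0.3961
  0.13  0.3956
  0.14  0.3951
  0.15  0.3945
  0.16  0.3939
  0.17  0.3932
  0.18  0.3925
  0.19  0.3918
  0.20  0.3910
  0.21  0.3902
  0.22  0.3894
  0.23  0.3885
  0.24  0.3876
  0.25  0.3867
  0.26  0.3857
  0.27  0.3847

σ√T = 0.22 × 1.0000 = 0.2200
ln(S/K) + (r − q + σ²/2)T = ln(430/435) + (0.033 − 0.014 + 0.22²/2)·1 = -0.0116 + 0.0432 = 0.0316
d₁ = 0.0316 / 0.2200 = 0.1438 which rounds to 0.14
√T = √1 = 1.0000
φ(d₁) = φ(0.14) = 0.3951
exp(−qT) = exp(−0.014·1) = 0.9861
vega = S·exp(−qT)·φ(d₁)·√T = 430·0.9861·0.3951·1.0000 = 167.5315
(Call and put vega coincide under Black-Scholes.)

167.53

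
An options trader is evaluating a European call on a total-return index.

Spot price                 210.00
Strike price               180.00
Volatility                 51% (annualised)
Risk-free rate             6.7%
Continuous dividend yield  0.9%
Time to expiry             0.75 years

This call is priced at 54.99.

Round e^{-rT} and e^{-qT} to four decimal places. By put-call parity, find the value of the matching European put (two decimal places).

17.58

e^(−qT) = e^(−0.009·0.75) = 0.9933;  e^(−rT) = e^(−0.067·0.75) = 0.9510
Put-call parity: C − P = S·e^(−qT) − K·e^(−rT) = 210·0.9933 − 180·0.9510 = 208.5930 − 171.1800 = 37.4130
P = C − (C − P) = 54.99 − (37.4130) = 17.5770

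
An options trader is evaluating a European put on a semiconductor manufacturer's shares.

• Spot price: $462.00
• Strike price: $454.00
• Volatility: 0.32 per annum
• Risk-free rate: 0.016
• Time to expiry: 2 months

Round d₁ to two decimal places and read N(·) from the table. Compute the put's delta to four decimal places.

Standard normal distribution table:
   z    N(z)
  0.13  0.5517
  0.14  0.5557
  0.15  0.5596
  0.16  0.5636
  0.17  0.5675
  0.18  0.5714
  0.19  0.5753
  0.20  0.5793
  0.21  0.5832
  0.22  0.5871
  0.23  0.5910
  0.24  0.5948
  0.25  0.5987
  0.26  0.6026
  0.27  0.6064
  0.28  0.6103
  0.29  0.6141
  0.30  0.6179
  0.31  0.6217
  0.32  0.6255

-0.4129

σ√T = 0.32 × 0.4082 = 0.1306
ln(S/K) + (r + σ²/2)T = ln(462/454) + (0.016 + 0.32²/2)·0.1667 = 0.0175 + 0.0112 = 0.0287
d₁ = 0.0287 / 0.1306 = 0.2194 which rounds to 0.22
N(d₁) = N(0.22) = 0.5871
Δ_put = N(d₁) − 1 = 0.5871 − 1 = -0.4129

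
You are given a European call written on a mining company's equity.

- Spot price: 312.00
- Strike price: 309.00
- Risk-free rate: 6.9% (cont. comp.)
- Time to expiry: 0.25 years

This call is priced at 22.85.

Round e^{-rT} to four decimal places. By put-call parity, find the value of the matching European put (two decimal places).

e^(−rT) = e^(−0.069·0.25) = 0.9829
Put-call parity: C − P = S − K·e^(−rT) = 312 − 309·0.9829 = 312 − 303.7161 = 8.2839
P = C − (C − P) = 22.85 − (8.2839) = 14.5661

14.57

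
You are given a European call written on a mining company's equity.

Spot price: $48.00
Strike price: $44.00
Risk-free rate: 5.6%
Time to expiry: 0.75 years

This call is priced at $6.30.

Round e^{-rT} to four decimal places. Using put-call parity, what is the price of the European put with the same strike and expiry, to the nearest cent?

$0.49

e^(−rT) = e^(−0.056·0.75) = 0.9589
Put-call parity: C − P = S − K·e^(−rT) = 48 − 44·0.9589 = 48 − 42.1916 = 5.8084
P = C − (C − P) = 6.30 − (5.8084) = 0.4916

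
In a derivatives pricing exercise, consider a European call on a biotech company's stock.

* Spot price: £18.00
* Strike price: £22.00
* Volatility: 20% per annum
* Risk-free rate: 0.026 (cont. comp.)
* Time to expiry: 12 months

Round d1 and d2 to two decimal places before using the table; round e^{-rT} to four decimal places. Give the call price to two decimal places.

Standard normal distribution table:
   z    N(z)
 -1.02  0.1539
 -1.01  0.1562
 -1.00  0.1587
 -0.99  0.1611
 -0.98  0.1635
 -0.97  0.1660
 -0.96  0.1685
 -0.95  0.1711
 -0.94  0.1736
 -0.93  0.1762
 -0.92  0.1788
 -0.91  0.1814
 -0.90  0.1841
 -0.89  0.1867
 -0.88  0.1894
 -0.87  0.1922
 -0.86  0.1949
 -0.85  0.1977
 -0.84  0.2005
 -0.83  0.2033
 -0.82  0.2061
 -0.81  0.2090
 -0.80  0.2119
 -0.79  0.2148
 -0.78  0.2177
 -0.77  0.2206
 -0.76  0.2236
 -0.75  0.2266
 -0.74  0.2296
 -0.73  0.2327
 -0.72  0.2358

£0.41

σ√T = 0.2 × 1.0000 = 0.2000
ln(S/K) + (r + σ²/2)T = ln(18/22) + (0.026 + 0.2²/2)·1 = -0.2007 + 0.0460 = -0.1547
d₁ = -0.1547 / 0.2000 = -0.7734 ⇒ -0.77
d₂ = d₁ − σ√T = -0.7734 − 0.2000 = -0.9734 ⇒ -0.97
exp(−rT) = exp(−0.026·1) = 0.9743
N(d₁) = N(-0.77) = 0.2206;  N(d₂) = N(-0.97) = 0.1660
C = 18·0.2206 − 22·0.9743·0.1660 = 3.9708 − 3.5581 = 0.4127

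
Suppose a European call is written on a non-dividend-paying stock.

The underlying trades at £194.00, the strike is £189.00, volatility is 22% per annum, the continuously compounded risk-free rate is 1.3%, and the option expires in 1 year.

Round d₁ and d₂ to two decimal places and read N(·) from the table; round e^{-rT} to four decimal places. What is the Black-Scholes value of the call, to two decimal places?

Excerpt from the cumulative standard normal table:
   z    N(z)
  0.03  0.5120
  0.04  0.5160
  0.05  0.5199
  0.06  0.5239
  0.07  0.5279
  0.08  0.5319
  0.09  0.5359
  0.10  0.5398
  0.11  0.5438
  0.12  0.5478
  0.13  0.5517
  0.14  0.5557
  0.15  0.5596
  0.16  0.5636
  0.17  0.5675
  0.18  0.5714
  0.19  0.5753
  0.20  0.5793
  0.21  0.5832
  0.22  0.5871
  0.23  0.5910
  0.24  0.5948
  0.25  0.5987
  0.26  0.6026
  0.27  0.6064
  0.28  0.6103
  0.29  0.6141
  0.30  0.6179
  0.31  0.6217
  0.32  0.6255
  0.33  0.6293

T = 1;  σ√T = 0.2200
d₁ = [ln(194/189) + (0.013 + 0.22²/2)·1] / 0.2200 = [0.0261 + 0.0372] / 0.2200 = 0.2878 ≈ 0.29
d₂ = d₁ − σ√T = 0.2878 − 0.2200 = 0.0678 ≈ 0.07
e^(−rT) = e^(−0.013·1) = 0.9871
C = 194·N(0.29) − 189·0.9871·N(0.07) = 194·0.6141 − 189·0.9871·0.5279 = 119.1354 − 98.4860 = 20.6494

£20.65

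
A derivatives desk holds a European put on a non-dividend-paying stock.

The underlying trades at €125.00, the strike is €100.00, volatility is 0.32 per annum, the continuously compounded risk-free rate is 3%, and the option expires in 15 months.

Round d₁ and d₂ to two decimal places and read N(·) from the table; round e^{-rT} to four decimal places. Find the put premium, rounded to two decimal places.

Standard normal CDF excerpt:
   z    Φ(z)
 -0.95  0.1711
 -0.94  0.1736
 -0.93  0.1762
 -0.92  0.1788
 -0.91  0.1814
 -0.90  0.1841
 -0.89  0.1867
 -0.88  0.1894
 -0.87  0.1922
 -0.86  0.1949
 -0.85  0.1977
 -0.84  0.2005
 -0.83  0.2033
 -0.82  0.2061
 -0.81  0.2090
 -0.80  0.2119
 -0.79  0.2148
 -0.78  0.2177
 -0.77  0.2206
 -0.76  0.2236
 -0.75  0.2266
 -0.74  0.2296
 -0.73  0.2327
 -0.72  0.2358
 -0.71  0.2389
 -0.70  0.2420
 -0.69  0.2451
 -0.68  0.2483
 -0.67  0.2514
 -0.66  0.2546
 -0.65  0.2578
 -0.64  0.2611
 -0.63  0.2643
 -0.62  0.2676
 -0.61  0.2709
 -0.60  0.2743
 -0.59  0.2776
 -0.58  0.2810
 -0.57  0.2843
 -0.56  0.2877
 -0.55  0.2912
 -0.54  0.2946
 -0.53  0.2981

€5.37

σ√T = 0.32 × 1.1180 = 0.3578
d₁ = [ln(125/100) + (0.03 + ½·0.32²)·1.25] / (σ√T) = (0.2231 + 0.1015) / 0.3578 = 0.9074 → 0.91
d₂ = 0.9074 − 0.3578 = 0.5496 → 0.55
exp(−rT) = exp(−0.03·1.25) = 0.9632
N(−d₂) = N(-0.55) = 0.2912;  N(−d₁) = N(-0.91) = 0.1814
P = 100·0.9632·0.2912 − 125·0.1814 = 28.0484 − 22.6750 = 5.3734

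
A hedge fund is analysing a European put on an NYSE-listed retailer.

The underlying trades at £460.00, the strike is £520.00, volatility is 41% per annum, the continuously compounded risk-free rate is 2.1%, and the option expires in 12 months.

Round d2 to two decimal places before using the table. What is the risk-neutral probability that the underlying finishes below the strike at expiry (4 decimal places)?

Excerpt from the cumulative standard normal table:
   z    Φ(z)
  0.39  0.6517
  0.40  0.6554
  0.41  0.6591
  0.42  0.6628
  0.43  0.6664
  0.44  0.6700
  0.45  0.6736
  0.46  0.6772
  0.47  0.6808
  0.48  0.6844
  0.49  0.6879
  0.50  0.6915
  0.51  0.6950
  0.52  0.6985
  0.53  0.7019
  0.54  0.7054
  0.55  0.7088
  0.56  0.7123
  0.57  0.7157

σ√T = 0.41·√1 = 0.4100
d₁ = [ln(460/520) + (0.021 + 0.41²/2)·1] / 0.4100 = [-0.1226 + 0.1050] / 0.4100 = -0.0428 ≈ -0.04
d₂ = d₁ − σ√T = -0.0428 − 0.4100 = -0.4528 ≈ -0.45
Risk-neutral Pr[S_T < K] = N(−d₂) = N(0.45) = 0.6736

0.6736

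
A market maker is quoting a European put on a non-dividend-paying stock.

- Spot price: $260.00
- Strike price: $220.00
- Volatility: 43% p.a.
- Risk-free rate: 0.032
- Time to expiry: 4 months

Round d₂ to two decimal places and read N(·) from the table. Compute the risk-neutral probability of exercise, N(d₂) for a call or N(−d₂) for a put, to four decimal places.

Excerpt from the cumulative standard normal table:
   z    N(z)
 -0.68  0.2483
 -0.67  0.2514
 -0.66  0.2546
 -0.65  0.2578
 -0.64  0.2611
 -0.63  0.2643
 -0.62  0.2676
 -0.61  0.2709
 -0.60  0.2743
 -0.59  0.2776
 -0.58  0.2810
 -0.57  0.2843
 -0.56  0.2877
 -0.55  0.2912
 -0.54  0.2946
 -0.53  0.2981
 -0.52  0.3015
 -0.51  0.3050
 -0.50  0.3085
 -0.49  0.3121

0.2776

T = 0.3333;  σ√T = 0.2483
ln(S/K) + (r + σ²/2)T = ln(260/220) + (0.032 + 0.43²/2)·0.3333 = 0.1671 + 0.0415 = 0.2085
d₁ = 0.2085 / 0.2483 = 0.8400 → 0.84
d₂ = d₁ − σ√T = 0.8400 − 0.2483 = 0.5917 → 0.59
Risk-neutral Pr[S_T < K] = N(−d₂) = N(-0.59) = 0.2776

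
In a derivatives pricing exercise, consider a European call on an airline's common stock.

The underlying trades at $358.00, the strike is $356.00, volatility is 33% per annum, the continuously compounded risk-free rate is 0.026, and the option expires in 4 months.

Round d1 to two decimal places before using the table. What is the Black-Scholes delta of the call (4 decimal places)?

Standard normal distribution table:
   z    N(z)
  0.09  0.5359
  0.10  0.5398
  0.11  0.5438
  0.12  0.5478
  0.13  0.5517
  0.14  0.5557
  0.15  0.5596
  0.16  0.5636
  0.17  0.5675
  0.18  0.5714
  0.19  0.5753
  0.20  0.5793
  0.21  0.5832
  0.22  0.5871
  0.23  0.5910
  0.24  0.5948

σ√T = 0.33·√0.3333 = 0.1905
d₁ = [ln(358/356) + (0.026 + 0.33²/2)·0.3333] / 0.1905 = [0.0056 + 0.0268] / 0.1905 = 0.1702 ⇒ 0.17
N(d₁) = N(0.17) = 0.5675
Δ_call = N(d₁) = 0.5675

0.5675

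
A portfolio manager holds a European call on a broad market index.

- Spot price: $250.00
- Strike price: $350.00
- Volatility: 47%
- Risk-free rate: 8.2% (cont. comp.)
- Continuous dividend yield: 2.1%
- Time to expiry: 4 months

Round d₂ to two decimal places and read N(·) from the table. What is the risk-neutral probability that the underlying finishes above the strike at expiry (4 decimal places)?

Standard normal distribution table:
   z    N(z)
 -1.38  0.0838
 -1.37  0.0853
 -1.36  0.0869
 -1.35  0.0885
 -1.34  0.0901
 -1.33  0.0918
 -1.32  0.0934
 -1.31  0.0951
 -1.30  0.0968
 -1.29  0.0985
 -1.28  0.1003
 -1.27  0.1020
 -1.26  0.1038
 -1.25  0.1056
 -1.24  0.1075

0.0968

σ√T = 0.47·√0.3333 = 0.2714
d₁ = [ln(250/350) + (0.082 − 0.021 + ½·0.47²)·0.3333] / (σ√T) = (-0.3365 + 0.0571) / 0.2714 = -1.0294 → -1.03
d₂ = -1.0294 − 0.2714 = -1.3007 → -1.30
Pr(exercise) under Q = N(d₂) = 0.0968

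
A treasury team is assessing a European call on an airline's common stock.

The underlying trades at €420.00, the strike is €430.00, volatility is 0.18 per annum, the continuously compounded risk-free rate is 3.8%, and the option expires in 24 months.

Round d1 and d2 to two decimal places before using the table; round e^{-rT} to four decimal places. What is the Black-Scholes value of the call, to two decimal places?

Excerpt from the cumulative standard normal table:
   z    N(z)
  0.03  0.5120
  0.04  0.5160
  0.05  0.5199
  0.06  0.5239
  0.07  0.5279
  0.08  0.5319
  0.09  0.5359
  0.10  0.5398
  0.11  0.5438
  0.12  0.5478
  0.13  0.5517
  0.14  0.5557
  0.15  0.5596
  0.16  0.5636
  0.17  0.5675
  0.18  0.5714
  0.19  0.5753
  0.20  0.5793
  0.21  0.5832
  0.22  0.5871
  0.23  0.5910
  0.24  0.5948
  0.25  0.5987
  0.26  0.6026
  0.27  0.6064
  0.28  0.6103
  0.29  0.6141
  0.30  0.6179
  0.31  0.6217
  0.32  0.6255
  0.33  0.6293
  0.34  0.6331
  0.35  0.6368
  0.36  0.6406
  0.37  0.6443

σ√T = 0.18·√2 = 0.2546
d₁ = [ln(420/430) + (0.038 + 0.18²/2)·2] / 0.2546 = [-0.0235 + 0.1084] / 0.2546 = 0.3334 → 0.33
d₂ = d₁ − σ√T = 0.3334 − 0.2546 = 0.0788 → 0.08
e^(−rT) = e^(−0.038·2) = 0.9268
N(d₁) = N(0.33) = 0.6293;  N(d₂) = N(0.08) = 0.5319
C = 420·0.6293 − 430·0.9268·0.5319 = 264.3060 − 211.9749 = 52.3311

€52.33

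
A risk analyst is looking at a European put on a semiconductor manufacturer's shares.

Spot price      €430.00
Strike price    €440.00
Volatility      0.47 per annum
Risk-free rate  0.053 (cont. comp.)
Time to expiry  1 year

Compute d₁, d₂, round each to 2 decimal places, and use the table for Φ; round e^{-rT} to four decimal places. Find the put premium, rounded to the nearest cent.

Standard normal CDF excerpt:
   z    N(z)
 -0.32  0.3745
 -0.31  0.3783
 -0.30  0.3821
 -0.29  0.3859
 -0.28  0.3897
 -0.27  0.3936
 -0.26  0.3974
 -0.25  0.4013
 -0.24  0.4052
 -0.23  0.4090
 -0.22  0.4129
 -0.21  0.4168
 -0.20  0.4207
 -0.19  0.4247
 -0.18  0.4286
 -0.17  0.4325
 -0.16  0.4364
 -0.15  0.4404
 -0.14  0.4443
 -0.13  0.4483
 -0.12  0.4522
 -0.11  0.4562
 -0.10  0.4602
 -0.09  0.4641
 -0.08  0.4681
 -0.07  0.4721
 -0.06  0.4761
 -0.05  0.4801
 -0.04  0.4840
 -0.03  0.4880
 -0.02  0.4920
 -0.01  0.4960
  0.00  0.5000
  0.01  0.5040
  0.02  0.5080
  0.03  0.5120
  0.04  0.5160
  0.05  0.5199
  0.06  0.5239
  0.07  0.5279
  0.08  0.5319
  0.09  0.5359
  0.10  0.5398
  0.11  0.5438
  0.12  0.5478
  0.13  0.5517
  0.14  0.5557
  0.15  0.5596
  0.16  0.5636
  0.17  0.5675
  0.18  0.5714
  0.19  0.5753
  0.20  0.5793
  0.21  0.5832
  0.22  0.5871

σ√T = 0.47·√1 = 0.4700
d₁ = [ln(430/440) + (0.053 + ½·0.47²)·1] / (σ√T) = (-0.0230 + 0.1634) / 0.4700 = 0.2989 ⇒ 0.30
d₂ = 0.2989 − 0.4700 = -0.1711 ⇒ -0.17
exp(−rT) = exp(−0.053·1) = 0.9484
N(−d₂) = N(0.17) = 0.5675;  N(−d₁) = N(-0.30) = 0.3821
P = 440·0.9484·0.5675 − 430·0.3821 = 236.8155 − 164.3030 = 72.5125

€72.51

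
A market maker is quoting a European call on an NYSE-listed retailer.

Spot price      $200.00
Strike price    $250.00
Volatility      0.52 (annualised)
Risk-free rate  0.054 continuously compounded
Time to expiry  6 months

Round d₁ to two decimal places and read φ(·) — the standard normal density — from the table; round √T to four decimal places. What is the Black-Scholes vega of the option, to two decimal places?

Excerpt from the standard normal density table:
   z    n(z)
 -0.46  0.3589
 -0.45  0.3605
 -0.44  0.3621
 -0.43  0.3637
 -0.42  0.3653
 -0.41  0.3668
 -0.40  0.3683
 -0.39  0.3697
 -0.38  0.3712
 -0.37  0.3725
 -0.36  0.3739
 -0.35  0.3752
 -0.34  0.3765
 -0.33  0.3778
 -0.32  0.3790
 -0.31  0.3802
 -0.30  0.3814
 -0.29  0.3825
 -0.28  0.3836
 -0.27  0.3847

σ√T = 0.52 × 0.7071 = 0.3677
d₁ = [ln(200/250) + (0.054 + ½·0.52²)·0.5] / (σ√T) = (-0.2231 + 0.0946) / 0.3677 = -0.3496 ≈ -0.35
√T = √0.5 = 0.7071
φ(d₁) = φ(-0.35) = 0.3752
vega = S·φ(d₁)·√T = 200·0.3752·0.7071 = 53.0608
(Call and put vega coincide under Black-Scholes.)

53.06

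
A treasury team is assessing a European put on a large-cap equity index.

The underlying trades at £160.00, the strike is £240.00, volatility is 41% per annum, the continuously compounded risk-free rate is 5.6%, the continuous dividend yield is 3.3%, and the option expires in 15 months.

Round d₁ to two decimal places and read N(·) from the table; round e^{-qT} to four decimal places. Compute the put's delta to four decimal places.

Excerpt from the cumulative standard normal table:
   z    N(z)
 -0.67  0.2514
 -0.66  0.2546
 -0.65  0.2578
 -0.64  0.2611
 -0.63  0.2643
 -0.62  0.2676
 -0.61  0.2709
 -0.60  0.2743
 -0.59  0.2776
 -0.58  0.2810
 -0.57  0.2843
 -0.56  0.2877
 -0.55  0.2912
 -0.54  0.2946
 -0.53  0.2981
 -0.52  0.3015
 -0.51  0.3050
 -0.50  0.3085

σ√T = 0.41 × 1.1180 = 0.4584
ln(S/K) + (r − q + σ²/2)T = ln(160/240) + (0.056 − 0.033 + 0.41²/2)·1.25 = -0.4055 + 0.1338 = -0.2717
d₁ = -0.2717 / 0.4584 = -0.5926 ⇒ -0.59
N(d₁) = N(-0.59) = 0.2776
Δ_put = exp(−qT)·(N(d₁) − 1) = 0.9596·(0.2776 − 1) = -0.6932

-0.6932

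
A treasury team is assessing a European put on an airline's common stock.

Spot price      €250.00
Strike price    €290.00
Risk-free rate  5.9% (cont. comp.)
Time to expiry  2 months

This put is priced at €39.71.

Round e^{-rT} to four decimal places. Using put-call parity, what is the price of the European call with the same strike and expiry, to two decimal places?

€2.55

exp(−rT) = exp(−0.059·0.1667) = 0.9902
Put-call parity: C − P = S − K·e^(−rT) = 250 − 290·0.9902 = 250 − 287.1580 = -37.1580
C = P + (C − P) = 39.71 + (-37.1580) = 2.5520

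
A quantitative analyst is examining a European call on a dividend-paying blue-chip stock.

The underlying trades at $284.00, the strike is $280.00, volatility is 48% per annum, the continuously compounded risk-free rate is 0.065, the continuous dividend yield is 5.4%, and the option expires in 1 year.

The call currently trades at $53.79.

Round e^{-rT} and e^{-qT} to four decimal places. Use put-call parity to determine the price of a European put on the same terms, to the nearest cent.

e^(−qT) = e^(−0.054·1) = 0.9474;  e^(−rT) = e^(−0.065·1) = 0.9371
Put-call parity: C − P = S·e^(−qT) − K·e^(−rT) = 284·0.9474 − 280·0.9371 = 269.0616 − 262.3880 = 6.6736
P = C − (C − P) = 53.79 − (6.6736) = 47.1164

$47.12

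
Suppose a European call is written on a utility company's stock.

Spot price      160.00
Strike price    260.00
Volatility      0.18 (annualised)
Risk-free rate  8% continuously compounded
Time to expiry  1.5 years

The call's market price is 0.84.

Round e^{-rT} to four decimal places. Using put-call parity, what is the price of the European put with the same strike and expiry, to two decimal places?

e^(−rT) = e^(−0.08·1.5) = 0.8869
Put-call parity: C − P = S − K·e^(−rT) = 160 − 260·0.8869 = 160 − 230.5940 = -70.5940
P = C − (C − P) = 0.84 − (-70.5940) = 71.4340

71.43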